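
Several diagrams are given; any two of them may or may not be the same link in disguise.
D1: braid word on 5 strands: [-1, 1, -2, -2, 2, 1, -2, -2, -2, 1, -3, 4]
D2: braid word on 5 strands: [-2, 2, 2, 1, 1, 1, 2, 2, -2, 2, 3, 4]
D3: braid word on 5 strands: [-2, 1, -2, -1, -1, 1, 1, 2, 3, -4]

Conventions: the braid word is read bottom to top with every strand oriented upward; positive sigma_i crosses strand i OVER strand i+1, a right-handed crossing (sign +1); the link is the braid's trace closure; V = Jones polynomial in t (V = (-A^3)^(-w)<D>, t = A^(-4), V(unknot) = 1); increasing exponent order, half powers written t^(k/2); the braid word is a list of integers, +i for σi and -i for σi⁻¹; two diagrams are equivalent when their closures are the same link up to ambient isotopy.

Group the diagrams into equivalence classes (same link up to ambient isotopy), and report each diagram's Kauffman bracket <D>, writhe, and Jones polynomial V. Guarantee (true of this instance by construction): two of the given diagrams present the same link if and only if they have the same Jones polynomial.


grouping into links: {D1} | {D2} | {D3}
V(D1) = t^-5 - 2t^-4 + 2t^-3 - 2t^-2 + 2t^-1 - 1 + t  (w -2, c 12, <D> = A^-10 - A^-6 + 2A^-2 - 2A^2 + 2A^6 - 2A^10 + A^14)
D2 (bracket A^-8 - 2A^-4 + 1 - 2A^4 + 2A^8 + A^16; 12 crossings at w = +8): V = t^2 + 2t^4 - 2t^5 + t^6 - 2t^7 + t^8
D3 (bracket 1; 10 crossings at w = 0): V = 1
why: 3 classes among 3 diagrams; unequal V(t) rules out equality


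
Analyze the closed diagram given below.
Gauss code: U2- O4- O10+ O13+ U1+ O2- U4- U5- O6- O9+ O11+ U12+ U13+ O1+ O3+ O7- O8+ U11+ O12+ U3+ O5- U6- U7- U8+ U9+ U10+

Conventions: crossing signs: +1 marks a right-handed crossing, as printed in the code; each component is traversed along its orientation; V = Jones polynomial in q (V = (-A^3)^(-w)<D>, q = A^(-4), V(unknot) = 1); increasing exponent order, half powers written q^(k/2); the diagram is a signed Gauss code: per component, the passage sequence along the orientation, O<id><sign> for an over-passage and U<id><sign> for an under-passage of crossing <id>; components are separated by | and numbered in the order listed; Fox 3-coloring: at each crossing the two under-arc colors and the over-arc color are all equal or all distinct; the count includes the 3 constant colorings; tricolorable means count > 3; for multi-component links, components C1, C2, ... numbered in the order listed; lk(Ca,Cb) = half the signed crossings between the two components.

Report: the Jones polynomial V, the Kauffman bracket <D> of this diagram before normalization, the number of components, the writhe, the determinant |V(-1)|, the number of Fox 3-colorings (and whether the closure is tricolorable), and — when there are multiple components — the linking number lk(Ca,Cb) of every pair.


V = q^-1 - 2 + 3q - 3q^2 + 4q^3 - 3q^4 + 2q^5 - q^6
<D> = A^-15 - 2A^-11 + 3A^-7 - 4A^-3 + 3A - 3A^5 + 2A^9 - A^13 (w = +3)
1 component over 13 crossings, w = +3
3 Fox colorings among 3^13, |V(-1)| = 19: not tricolorable
why: |V(-1)| = 19: so not tricolorable, since 3 does not divide 19


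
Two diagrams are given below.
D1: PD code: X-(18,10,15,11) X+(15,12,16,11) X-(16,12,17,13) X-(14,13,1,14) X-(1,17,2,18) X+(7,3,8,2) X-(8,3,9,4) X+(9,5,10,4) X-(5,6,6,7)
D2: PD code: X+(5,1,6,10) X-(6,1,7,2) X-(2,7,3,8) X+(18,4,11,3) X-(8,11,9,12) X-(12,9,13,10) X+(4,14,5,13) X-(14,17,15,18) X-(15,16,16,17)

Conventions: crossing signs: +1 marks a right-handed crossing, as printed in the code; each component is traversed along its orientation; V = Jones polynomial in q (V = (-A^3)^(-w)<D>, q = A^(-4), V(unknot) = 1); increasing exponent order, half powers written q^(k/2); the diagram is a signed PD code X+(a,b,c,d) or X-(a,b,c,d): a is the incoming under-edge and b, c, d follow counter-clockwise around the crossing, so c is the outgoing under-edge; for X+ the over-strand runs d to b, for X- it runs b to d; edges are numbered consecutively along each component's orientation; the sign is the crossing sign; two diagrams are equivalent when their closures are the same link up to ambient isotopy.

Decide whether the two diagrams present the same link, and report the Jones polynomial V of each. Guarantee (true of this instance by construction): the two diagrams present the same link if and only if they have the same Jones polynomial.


equivalent: no
D1 (bracket A^-7 + A; 9 crossings at w = -3): V = -q^(-5/2) - q^(-1/2)
V(D2) = q^(-7/2) - 2q^(-5/2) + q^(-3/2) - 2q^(-1/2) + q^(1/2) - q^(3/2)  (w -3, c 9, <D> = A^-15 - A^-11 + 2A^-7 - A^-3 + 2A - A^5)
key observation: V(q) takes 2 values over 2 diagrams, fixing the grouping


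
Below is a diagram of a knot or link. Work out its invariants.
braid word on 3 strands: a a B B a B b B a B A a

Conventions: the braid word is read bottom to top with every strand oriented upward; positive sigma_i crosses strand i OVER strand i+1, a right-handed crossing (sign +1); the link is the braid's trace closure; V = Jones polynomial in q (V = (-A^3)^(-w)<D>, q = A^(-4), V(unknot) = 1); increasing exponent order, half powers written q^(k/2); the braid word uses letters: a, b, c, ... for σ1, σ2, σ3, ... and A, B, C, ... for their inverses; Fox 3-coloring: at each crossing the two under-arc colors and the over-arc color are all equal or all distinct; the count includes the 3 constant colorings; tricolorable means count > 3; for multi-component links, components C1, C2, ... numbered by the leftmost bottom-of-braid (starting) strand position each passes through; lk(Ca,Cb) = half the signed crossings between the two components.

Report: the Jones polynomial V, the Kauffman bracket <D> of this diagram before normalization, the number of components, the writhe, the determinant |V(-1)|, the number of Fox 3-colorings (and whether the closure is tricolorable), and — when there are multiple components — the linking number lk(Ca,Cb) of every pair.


V(q) = q^-4 - 3q^-3 + 5q^-2 - 6q^-1 + 7 - 6q + 5q^2 - 3q^3 + q^4
bracket: A^-16 - 3A^-12 + 5A^-8 - 6A^-4 + 7 - 6A^4 + 5A^8 - 3A^12 + A^16, w = 0
1 component, writhe 0, over 12 crossings
det 37, colorings 3 of 3^12 — not tricolorable
observation: V spans 8 powers of q: at least 8 crossings in any diagram


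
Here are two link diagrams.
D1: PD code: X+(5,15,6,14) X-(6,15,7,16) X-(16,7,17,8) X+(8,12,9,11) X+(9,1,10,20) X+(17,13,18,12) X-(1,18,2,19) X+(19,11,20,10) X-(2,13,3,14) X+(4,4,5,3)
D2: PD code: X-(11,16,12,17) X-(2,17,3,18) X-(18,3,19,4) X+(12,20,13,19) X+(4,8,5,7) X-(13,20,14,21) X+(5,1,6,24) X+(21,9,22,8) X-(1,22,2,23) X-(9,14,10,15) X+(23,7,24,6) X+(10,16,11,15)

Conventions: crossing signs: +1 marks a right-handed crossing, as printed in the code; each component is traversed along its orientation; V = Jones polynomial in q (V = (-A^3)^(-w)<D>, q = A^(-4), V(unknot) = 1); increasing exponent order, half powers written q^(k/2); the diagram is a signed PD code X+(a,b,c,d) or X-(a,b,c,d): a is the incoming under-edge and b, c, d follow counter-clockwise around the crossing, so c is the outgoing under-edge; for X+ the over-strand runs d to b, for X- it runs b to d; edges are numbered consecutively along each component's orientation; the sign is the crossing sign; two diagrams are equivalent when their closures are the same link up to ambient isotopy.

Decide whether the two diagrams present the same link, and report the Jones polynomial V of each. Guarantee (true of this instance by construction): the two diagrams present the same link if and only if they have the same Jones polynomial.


equivalent: yes
D1 (bracket A^-2 - A^2 + A^6 - A^10 + A^14; 10 crossings at w = +2): V = q^-2 - q^-1 + 1 - q + q^2
V(D2) = q^-2 - q^-1 + 1 - q + q^2  (w 0, c 12, <D> = A^-8 - A^-4 + 1 - A^4 + A^8)
key observation: one V(q) for all 2 diagrams — one class (guaranteed)


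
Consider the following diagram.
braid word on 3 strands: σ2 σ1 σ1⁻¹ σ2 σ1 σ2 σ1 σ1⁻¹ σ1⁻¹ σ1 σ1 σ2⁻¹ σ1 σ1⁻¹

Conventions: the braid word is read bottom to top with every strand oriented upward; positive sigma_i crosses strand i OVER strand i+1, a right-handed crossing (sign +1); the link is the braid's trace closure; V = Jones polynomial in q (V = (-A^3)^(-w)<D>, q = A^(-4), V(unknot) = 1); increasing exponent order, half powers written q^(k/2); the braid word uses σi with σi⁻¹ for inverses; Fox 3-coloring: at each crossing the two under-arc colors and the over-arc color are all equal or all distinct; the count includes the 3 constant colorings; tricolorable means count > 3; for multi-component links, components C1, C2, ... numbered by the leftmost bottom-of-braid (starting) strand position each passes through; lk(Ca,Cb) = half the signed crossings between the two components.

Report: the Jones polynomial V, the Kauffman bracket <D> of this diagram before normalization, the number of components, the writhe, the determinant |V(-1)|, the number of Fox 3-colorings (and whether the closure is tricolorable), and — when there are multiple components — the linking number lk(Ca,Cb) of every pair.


Jones polynomial: V(q) = q + q^3 - q^4
<D> = -A^-4 + 1 + A^8; writhe +4
components 1, writhe +4 (14 crossings)
3-colorings: 9 of 3^14, det 3 — tricolorable
note: |V(-1)| = 3: so tricolorable, since 3 divides 3


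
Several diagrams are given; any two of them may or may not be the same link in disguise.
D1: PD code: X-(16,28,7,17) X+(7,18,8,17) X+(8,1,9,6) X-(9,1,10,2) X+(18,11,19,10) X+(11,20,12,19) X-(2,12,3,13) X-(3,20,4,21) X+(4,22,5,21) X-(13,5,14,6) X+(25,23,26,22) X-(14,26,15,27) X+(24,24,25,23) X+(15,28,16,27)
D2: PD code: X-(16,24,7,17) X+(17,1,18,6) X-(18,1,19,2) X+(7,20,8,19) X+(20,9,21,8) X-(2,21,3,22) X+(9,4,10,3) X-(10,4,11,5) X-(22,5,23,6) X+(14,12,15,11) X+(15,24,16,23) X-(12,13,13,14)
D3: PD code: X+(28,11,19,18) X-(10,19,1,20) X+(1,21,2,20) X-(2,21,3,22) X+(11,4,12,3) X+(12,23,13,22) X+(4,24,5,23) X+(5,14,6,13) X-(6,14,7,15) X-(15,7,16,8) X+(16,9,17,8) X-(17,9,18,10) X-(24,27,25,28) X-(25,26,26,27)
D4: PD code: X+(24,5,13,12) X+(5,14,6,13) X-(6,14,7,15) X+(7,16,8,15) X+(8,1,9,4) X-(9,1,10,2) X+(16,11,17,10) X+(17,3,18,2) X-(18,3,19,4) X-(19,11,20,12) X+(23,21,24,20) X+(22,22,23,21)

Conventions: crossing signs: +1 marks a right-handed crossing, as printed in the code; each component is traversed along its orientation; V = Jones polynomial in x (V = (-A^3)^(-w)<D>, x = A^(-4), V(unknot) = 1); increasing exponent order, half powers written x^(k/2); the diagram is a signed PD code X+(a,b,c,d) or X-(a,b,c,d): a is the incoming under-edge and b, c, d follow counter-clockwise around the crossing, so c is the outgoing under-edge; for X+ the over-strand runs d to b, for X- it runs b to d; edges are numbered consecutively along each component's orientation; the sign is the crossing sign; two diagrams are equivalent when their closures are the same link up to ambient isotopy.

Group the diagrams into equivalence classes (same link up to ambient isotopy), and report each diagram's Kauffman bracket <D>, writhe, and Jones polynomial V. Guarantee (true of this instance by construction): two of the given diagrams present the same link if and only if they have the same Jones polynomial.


classes: {D1, D2} | {D3, D4}
V(D1) = x^-2 + 2 + x^2  [14 crossings, <D> = A^-2 + 2A^6 + A^14, w = +2]
D2 (bracket A^-8 + 2 + A^8; 12 crossings at w = 0): V = x^-2 + 2 + x^2
V(D3) = 1 + x + x^2 + x^3  [14 crossings, <D> = A^-12 + A^-8 + A^-4 + 1, w = 0]
D4 (bracket 1 + A^4 + A^8 + A^12; 12 crossings at w = +4): V = 1 + x + x^2 + x^3
insight: 2 values of V(x) split the 4 diagrams


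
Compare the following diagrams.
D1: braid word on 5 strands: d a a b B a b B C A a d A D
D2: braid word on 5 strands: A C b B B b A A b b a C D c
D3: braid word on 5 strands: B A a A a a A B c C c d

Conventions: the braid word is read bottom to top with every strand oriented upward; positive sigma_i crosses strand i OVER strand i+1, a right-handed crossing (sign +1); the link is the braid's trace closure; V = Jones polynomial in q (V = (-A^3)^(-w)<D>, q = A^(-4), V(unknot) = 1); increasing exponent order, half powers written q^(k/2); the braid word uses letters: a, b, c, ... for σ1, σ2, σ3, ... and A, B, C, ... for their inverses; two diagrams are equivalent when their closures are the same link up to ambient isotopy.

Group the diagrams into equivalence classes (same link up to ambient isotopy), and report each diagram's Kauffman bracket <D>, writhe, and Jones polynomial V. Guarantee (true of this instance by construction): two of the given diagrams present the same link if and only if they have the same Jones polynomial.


grouping into links: {D1} | {D2} | {D3}
V(D1) = 1 + q + q^2 + q^3  (w +2, c 14, <D> = A^-6 + A^-2 + A^2 + A^6)
D2 (bracket A^-14 + 2A^-6 + A^2; 14 crossings at w = -2): V = q^-2 + 2 + q^2
V(D3) = q^-3 + q^-2 + q^-1 + 1  (w 0, c 12, <D> = 1 + A^4 + A^8 + A^12)
key observation: comparing 3 Jones polynomials yields 3 groups


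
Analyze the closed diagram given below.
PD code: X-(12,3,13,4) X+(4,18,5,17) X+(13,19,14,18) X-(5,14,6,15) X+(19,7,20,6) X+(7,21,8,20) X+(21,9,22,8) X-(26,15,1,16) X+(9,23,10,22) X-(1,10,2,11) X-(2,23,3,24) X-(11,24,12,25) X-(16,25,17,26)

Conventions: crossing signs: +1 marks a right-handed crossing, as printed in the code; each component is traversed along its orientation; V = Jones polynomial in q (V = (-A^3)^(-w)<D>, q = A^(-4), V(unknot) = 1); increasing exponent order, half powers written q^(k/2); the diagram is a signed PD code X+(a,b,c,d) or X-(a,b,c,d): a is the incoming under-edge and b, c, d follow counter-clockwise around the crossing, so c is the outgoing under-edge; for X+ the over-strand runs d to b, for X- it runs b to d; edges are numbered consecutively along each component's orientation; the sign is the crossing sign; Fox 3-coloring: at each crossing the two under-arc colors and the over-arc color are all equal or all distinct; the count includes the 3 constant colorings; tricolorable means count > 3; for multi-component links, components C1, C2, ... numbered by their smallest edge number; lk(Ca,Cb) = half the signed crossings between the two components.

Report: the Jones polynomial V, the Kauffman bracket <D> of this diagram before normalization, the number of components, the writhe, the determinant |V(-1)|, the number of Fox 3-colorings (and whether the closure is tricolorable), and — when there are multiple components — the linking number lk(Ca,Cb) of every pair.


V(q) = q^-4 - 2q^-3 + 3q^-2 - 4q^-1 + 5 - 4q + 3q^2 - 2q^3 + q^4
bracket: -A^-19 + 2A^-15 - 3A^-11 + 4A^-7 - 5A^-3 + 4A - 3A^5 + 2A^9 - A^13, w = -1
1 component, writhe -1, over 13 crossings
det 25, colorings 3 of 3^13 — not tricolorable
observation: V is palindromic (span 8, det 25): q -> 1/q fixes it; necessary, not sufficient, for amphichirality


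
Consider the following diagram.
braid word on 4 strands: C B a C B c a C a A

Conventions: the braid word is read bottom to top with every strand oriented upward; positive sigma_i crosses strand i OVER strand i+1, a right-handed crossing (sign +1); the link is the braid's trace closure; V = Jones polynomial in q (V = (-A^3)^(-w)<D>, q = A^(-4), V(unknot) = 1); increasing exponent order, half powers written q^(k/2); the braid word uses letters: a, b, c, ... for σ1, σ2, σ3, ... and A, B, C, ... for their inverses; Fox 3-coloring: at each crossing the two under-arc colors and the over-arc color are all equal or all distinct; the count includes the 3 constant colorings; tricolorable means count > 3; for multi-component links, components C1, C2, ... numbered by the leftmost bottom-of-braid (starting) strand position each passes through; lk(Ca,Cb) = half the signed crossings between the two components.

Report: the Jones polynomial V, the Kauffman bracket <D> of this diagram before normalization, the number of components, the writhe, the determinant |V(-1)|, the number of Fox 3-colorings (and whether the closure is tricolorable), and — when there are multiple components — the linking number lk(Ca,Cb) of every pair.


Jones polynomial: V(q) = q^(-7/2) - 2q^(-5/2) + q^(-3/2) - 2q^(-1/2) + q^(1/2) - q^(3/2)
<D> = -A^-12 + A^-8 - 2A^-4 + 1 - 2A^4 + A^8; writhe -2
components 2, writhe -2 (10 crossings)
linking number lk(C1,C2) = 0
3-colorings: 3 of 3^10, det 8 — not tricolorable
note: inverse pairs cancel, leaving σ3⁻¹ σ2⁻¹ σ1 σ3⁻¹ σ2⁻¹ σ3 σ1 σ3⁻¹


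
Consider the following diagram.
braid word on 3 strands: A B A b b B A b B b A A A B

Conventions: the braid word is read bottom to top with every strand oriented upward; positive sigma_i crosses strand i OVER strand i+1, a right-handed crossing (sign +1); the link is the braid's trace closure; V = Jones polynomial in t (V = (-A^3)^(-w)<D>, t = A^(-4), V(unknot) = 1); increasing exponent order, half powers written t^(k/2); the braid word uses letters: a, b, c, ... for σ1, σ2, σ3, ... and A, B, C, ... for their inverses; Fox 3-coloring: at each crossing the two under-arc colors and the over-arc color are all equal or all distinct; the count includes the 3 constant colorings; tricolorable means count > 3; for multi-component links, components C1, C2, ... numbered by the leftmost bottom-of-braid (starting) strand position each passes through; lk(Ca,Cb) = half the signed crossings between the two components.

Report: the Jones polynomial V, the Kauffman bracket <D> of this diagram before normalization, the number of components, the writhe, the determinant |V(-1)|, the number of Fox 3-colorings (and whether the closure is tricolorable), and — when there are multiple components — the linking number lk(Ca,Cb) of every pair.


V(t) = -t^-9 + 2t^-8 - 3t^-7 + 3t^-6 - 3t^-5 + 3t^-4 - t^-3 + t^-2
bracket: A^-10 - A^-6 + 3A^-2 - 3A^2 + 3A^6 - 3A^10 + 2A^14 - A^18, w = -6
1 component, writhe -6, over 14 crossings
det 17, colorings 3 of 3^14 — not tricolorable
observation: w = -6 shifts under R1 moves; the (-A^3)^(6) factor cancels that in V


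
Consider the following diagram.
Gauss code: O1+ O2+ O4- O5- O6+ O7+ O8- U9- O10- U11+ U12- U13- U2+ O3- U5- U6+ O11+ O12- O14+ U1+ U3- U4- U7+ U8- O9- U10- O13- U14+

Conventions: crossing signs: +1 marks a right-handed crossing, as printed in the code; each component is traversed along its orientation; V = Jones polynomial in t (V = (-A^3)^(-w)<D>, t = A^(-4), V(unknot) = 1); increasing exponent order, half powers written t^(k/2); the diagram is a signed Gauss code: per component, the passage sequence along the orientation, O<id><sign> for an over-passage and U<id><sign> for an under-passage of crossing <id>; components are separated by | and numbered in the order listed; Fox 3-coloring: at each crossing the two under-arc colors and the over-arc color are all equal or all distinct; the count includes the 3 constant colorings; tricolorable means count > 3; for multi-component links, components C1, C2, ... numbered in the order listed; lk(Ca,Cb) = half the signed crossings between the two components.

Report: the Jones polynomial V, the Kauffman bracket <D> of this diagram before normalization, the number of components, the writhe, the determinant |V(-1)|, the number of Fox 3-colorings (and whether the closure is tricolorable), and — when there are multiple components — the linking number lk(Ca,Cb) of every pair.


V = t^-5 - 2t^-4 + 2t^-3 - 2t^-2 + 2t^-1 - 1 + t
<D> = A^-10 - A^-6 + 2A^-2 - 2A^2 + 2A^6 - 2A^10 + A^14 (w = -2)
1 component over 14 crossings, w = -2
3 Fox colorings among 3^14, |V(-1)| = 11: not tricolorable
why: the span of V is 6, forcing >= 6 crossings in any diagram


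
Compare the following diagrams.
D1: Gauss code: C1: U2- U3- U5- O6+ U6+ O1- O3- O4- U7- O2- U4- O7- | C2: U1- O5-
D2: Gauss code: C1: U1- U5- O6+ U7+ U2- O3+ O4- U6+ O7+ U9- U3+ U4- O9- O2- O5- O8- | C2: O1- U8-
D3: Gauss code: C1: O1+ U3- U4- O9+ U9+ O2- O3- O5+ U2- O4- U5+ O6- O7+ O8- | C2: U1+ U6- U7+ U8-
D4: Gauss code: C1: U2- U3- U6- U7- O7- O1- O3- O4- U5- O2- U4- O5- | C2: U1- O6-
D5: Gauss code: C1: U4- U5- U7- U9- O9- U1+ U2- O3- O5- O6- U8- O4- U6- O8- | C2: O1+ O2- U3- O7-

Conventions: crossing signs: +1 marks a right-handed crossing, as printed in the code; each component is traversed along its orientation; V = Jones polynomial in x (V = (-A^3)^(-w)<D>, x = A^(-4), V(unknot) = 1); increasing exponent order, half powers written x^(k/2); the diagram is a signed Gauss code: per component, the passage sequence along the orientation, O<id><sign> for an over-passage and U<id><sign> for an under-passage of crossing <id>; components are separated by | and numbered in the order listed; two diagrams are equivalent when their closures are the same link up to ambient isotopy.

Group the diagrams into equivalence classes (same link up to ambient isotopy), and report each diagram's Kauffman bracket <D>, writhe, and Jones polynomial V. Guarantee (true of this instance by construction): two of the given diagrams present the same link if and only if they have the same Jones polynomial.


equivalence classes: {D1, D4, D5} | {D2} | {D3}
D1 (bracket A^-9 + 2A^-1 - A^3 + A^7 - A^11; 7 crossings at w = -5): V = x^(-13/2) - x^(-11/2) + x^(-9/2) - 2x^(-7/2) - x^(-3/2)
V(D2) = -x^(-5/2) - x^(-1/2)  [9 crossings, <D> = A^-7 + A, w = -3]
D3 (bracket A^-5 + A^-1; 9 crossings at w = -1): V = -x^(-1/2) - x^(1/2)
D4 (bracket A^-15 + 2A^-7 - A^-3 + A - A^5; 7 crossings at w = -7): V = x^(-13/2) - x^(-11/2) + x^(-9/2) - 2x^(-7/2) - x^(-3/2)
D5 (bracket A^-15 + 2A^-7 - A^-3 + A - A^5; 9 crossings at w = -7): V = x^(-13/2) - x^(-11/2) + x^(-9/2) - 2x^(-7/2) - x^(-3/2)
key observation: comparing 5 Jones polynomials yields 3 groups


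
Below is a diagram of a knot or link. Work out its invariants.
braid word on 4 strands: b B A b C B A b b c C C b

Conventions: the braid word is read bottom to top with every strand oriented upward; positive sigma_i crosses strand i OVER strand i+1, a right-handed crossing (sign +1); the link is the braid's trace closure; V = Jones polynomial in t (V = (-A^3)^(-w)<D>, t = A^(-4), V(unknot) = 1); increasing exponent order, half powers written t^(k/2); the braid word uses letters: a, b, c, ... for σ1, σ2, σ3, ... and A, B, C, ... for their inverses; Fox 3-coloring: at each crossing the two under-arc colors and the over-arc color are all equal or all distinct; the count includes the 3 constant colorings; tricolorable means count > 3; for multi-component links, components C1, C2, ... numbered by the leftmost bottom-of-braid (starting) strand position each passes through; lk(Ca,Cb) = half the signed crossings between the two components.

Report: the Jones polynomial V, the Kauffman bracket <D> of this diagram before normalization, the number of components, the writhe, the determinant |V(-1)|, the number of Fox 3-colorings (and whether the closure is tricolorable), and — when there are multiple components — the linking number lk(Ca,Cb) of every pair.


V = -t^-3 + 2t^-2 - 2t^-1 + 3 - 2t + 2t^2 - t^3
<D> = A^-15 - 2A^-11 + 2A^-7 - 3A^-3 + 2A - 2A^5 + A^9 (w = -1)
1 component over 13 crossings, w = -1
3 Fox colorings among 3^13, |V(-1)| = 13: not tricolorable
why: w = -1 shifts under R1 moves; the (-A^3)^(1) factor cancels that in V


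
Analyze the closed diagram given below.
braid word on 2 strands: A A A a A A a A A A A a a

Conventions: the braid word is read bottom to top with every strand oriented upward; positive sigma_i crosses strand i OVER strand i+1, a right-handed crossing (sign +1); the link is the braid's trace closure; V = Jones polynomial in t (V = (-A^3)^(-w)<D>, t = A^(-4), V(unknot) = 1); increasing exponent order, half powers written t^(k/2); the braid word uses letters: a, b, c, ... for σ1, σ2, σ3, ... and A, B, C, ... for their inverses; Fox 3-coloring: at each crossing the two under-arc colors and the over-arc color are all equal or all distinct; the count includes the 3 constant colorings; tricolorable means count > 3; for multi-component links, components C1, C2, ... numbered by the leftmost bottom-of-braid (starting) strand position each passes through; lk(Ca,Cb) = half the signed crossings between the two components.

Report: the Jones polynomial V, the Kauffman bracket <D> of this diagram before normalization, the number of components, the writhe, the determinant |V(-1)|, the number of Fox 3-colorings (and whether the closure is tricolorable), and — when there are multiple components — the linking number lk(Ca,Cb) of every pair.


V = -t^-7 + t^-6 - t^-5 + t^-4 + t^-2
<D> = -A^-7 - A + A^5 - A^9 + A^13 (w = -5)
1 component over 13 crossings, w = -5
3 Fox colorings among 3^13, |V(-1)| = 5: not tricolorable
why: the span of V is 5, forcing >= 5 crossings in any diagram


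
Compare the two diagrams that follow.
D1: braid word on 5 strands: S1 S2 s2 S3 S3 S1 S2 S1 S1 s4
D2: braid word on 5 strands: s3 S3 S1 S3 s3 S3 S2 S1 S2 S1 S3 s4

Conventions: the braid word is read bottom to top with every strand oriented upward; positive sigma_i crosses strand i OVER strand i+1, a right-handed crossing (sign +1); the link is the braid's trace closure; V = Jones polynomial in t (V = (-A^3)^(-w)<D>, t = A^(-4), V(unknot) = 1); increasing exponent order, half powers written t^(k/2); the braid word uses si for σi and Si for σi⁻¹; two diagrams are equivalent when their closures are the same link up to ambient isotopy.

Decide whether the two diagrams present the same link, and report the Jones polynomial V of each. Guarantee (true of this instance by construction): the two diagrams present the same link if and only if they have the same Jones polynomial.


equivalent: yes
D1 (bracket A^-10 + 2A^-2 - A^2 + 2A^6 - A^10 + A^14; 10 crossings at w = -6): V = t^-8 - t^-7 + 2t^-6 - t^-5 + 2t^-4 + t^-2
V(D2) = t^-8 - t^-7 + 2t^-6 - t^-5 + 2t^-4 + t^-2  [12 crossings, <D> = A^-10 + 2A^-2 - A^2 + 2A^6 - A^10 + A^14, w = -6]
observation: Markov moves rewrite D1 (10 crossings) into D2 (12)


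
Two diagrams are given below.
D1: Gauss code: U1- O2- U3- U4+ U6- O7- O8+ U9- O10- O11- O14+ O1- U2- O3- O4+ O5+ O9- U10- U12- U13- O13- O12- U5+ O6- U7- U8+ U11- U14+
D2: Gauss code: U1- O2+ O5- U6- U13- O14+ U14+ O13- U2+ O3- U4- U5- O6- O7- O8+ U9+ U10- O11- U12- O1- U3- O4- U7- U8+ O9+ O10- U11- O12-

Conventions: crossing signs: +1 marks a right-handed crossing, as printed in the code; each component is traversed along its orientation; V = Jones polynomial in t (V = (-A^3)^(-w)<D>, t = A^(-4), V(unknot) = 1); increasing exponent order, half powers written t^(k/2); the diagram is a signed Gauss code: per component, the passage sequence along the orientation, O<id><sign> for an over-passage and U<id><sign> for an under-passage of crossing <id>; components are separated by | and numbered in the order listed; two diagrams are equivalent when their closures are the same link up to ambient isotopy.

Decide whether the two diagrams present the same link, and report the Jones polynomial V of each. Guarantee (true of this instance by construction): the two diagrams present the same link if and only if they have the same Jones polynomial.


equivalent: no
V(D1) = -t^-6 + t^-5 - t^-4 + 2t^-3 - t^-2 + t^-1  (w -6, c 14, <D> = A^-14 - A^-10 + 2A^-6 - A^-2 + A^2 - A^6)
D2 (bracket A^-10 - A^-6 + 3A^-2 - 3A^2 + 3A^6 - 3A^10 + 2A^14 - A^18; 14 crossings at w = -6): V = -t^-9 + 2t^-8 - 3t^-7 + 3t^-6 - 3t^-5 + 3t^-4 - t^-3 + t^-2
why: 2 classes among 2 diagrams; unequal V(t) rules out equality


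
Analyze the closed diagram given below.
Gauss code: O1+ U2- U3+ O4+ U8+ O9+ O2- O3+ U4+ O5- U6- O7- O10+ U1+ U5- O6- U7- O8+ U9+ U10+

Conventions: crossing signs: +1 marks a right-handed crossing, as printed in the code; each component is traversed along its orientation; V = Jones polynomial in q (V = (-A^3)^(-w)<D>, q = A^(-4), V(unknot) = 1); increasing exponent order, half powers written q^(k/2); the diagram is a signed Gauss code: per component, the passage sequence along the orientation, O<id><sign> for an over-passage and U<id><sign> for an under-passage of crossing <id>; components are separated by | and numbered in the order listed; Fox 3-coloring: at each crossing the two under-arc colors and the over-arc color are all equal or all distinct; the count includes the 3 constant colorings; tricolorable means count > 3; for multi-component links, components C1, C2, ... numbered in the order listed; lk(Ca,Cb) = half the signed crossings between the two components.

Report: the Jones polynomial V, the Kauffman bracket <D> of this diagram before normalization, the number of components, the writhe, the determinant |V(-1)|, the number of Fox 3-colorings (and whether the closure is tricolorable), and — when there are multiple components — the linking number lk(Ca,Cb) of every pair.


Jones polynomial: V(q) = -q^-1 + 2 - q + 2q^2 - q^3 + q^4 - q^5
<D> = -A^-14 + A^-10 - A^-6 + 2A^-2 - A^2 + 2A^6 - A^10; writhe +2
components 1, writhe +2 (10 crossings)
3-colorings: 9 of 3^10, det 9 — tricolorable
note: w = +2 shifts under R1 moves; the (-A^3)^(-2) factor cancels that in V


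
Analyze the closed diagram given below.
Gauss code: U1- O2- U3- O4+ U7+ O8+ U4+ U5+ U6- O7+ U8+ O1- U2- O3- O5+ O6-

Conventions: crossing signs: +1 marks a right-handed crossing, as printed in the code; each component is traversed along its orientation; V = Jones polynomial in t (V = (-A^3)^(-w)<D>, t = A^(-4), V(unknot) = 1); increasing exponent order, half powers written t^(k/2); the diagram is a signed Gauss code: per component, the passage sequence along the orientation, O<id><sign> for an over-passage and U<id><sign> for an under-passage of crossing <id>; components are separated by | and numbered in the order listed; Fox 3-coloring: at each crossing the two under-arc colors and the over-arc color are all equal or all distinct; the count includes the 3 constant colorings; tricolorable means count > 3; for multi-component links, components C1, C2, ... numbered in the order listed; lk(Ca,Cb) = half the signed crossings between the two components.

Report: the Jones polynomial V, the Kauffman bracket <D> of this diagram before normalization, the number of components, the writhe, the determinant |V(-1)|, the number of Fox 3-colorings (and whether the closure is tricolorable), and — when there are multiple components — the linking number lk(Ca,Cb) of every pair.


V(t) = -t^-3 + t^-2 - t^-1 + 3 - t + t^2 - t^3
bracket: -A^-12 + A^-8 - A^-4 + 3 - A^4 + A^8 - A^12, w = 0
1 component, writhe 0, over 8 crossings
det 9, colorings 27 of 3^8 — tricolorable
observation: V is palindromic (span 6, det 9): t -> 1/t fixes it; necessary, not sufficient, for amphichirality


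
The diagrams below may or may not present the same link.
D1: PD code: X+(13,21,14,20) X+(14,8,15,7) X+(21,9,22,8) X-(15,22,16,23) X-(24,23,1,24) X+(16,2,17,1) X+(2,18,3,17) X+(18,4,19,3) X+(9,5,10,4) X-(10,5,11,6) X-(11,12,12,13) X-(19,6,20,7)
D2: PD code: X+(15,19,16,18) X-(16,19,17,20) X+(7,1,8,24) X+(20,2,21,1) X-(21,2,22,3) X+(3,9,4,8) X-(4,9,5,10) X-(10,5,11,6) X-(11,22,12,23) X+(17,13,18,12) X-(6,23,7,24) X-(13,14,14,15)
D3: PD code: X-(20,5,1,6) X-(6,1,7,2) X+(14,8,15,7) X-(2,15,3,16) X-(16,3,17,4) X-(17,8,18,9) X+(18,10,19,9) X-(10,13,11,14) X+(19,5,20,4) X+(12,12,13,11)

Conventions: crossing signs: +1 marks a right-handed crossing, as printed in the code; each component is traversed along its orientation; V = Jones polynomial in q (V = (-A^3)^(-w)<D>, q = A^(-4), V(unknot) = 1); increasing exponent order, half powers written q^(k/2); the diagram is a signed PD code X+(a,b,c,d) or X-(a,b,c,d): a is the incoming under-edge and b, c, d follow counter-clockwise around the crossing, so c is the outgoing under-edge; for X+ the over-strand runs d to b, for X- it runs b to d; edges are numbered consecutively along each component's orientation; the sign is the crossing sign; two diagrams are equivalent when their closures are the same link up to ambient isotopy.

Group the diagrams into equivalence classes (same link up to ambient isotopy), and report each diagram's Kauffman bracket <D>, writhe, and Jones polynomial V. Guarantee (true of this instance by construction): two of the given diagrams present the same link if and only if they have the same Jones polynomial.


grouping into links: {D1} | {D2} | {D3}
V(D1) = q + q^3 - q^4  (w +2, c 12, <D> = -A^-10 + A^-6 + A^2)
D2 (bracket A^-6; 12 crossings at w = -2): V = 1
V(D3) = -q^-4 + q^-3 + q^-1  (w -2, c 10, <D> = A^-2 + A^6 - A^10)
key observation: comparing 3 Jones polynomials yields 3 groups


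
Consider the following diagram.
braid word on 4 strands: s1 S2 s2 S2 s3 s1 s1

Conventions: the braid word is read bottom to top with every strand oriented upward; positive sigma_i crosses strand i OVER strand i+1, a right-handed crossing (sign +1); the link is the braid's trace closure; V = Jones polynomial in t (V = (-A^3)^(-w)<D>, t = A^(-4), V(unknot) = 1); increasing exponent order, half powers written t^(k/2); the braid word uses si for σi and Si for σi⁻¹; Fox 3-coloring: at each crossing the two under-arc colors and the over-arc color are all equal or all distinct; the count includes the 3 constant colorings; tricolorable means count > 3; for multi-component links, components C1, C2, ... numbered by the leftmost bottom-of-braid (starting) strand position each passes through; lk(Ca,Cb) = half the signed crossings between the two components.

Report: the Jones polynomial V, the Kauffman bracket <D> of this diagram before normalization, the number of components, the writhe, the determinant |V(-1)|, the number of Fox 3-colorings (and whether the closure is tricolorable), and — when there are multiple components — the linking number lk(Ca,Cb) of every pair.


V(t) = t + t^3 - t^4
bracket: A^-7 - A^-3 - A^5, w = +3
1 component, writhe +3, over 7 crossings
det 3, colorings 9 of 3^7 — tricolorable
observation: free reduction leaves σ1 σ2⁻¹ σ3 σ1 σ1 of the original 7 letters


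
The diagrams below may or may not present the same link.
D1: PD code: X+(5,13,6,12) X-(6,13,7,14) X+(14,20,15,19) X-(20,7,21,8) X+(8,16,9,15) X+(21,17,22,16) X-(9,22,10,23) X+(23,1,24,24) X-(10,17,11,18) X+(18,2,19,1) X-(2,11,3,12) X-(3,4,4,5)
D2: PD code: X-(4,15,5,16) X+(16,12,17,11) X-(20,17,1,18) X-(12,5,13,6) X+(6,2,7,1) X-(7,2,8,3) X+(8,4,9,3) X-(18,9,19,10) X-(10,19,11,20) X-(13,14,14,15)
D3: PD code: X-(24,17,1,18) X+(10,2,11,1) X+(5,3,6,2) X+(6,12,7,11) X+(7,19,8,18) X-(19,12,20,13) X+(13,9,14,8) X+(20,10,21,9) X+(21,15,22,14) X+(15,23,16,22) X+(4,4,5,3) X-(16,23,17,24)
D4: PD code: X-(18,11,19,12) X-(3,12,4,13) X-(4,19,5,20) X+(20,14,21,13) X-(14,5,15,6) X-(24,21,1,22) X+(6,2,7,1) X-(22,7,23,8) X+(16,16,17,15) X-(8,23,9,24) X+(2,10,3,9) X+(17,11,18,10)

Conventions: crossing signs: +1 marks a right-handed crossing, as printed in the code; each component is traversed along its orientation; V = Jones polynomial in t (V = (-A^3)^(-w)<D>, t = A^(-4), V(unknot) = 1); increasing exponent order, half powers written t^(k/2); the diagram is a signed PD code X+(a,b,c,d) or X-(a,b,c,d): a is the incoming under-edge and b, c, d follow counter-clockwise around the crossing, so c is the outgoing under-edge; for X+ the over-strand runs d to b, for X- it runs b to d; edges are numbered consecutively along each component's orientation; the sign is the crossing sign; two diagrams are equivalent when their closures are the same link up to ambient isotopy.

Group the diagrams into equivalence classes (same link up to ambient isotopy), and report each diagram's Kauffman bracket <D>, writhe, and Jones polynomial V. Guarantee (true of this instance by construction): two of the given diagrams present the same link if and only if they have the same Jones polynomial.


equivalence classes: {D1} | {D2, D4} | {D3}
D1 (bracket -A^-12 + 2A^-8 - 2A^-4 + 3 - 2A^4 + 2A^8 - A^12; 12 crossings at w = 0): V = -t^-3 + 2t^-2 - 2t^-1 + 3 - 2t + 2t^2 - t^3
V(D2) = -t^-6 + 2t^-5 - 3t^-4 + 4t^-3 - 3t^-2 + 3t^-1 - 2 + t  [10 crossings, <D> = A^-16 - 2A^-12 + 3A^-8 - 3A^-4 + 4 - 3A^4 + 2A^8 - A^12, w = -4]
V(D3) = t - t^2 + 2t^3 - t^4 + t^5 - t^6  (w +6, c 12, <D> = -A^-6 + A^-2 - A^2 + 2A^6 - A^10 + A^14)
V(D4) = -t^-6 + 2t^-5 - 3t^-4 + 4t^-3 - 3t^-2 + 3t^-1 - 2 + t  [12 crossings, <D> = A^-10 - 2A^-6 + 3A^-2 - 3A^2 + 4A^6 - 3A^10 + 2A^14 - A^18, w = -2]
key observation: V(t) takes 3 values over 4 diagrams, fixing the grouping


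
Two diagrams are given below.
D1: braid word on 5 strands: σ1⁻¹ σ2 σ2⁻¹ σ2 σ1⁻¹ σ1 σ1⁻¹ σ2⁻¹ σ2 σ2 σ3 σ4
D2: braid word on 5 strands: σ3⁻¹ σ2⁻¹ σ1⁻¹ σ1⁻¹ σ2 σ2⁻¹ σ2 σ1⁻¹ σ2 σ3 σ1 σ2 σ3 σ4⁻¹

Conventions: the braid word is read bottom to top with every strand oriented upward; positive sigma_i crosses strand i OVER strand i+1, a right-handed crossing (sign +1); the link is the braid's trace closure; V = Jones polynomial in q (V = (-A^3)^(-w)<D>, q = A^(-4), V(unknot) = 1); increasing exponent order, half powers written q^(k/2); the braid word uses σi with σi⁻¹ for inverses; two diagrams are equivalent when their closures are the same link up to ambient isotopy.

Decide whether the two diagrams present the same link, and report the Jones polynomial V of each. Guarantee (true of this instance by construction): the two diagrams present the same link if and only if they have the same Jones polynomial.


equivalent: yes
D1 (bracket A^-2 - A^2 + A^6 - A^10 + A^14; 12 crossings at w = +2): V = q^-2 - q^-1 + 1 - q + q^2
V(D2) = q^-2 - q^-1 + 1 - q + q^2  [14 crossings, <D> = A^-8 - A^-4 + 1 - A^4 + A^8, w = 0]
observation: from 12 to 14 crossings by R-moves: one link, two diagrams


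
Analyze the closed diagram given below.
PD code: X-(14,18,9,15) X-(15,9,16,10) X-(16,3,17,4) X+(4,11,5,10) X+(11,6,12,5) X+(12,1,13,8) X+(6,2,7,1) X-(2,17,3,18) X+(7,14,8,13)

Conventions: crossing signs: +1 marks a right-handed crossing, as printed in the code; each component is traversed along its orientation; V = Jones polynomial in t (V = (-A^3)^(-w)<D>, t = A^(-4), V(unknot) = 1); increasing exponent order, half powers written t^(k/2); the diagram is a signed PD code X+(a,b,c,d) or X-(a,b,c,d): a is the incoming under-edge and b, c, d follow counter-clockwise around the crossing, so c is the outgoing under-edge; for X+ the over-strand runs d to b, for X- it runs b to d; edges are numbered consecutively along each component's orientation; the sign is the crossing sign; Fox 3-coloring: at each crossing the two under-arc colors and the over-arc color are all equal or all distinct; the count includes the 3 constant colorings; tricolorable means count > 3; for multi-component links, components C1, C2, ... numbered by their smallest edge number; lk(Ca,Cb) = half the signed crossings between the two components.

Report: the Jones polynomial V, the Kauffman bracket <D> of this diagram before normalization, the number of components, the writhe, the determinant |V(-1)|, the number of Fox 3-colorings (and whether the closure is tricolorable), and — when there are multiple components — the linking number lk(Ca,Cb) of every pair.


V(t) = t^-3 + t^-1 + t + t^3
bracket: -A^-9 - A^-1 - A^7 - A^15, w = +1
3 components, writhe +1, over 9 crossings
lk(C1,C2) = +2
linking number lk(C1,C3) = -1
lk(C2,C3): -1
det 4, colorings 3 of 3^9 — not tricolorable
observation: det 4 = |V(-1)|; not divisible by 3, so not tricolorable


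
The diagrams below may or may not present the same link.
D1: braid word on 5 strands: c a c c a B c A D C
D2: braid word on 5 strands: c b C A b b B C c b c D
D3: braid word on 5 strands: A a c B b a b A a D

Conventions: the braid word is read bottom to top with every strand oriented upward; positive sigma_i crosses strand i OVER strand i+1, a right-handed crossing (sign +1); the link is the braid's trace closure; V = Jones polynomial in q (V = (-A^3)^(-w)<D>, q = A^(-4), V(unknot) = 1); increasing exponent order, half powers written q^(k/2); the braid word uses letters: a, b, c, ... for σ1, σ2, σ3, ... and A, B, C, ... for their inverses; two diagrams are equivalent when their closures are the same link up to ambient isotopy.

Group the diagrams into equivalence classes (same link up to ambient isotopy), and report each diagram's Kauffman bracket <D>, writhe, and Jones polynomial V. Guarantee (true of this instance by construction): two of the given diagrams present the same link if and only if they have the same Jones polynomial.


grouping into links: {D1} | {D2} | {D3}
V(D1) = q + q^3 - q^4  (w +2, c 10, <D> = -A^-10 + A^-6 + A^2)
D2 (bracket -A^-18 + A^-14 - A^-10 + 2A^-6 - A^-2 + A^2; 12 crossings at w = +2): V = q - q^2 + 2q^3 - q^4 + q^5 - q^6
V(D3) = 1  (w +2, c 10, <D> = A^6)
key observation: V(q) takes 3 values over 3 diagrams, fixing the grouping
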